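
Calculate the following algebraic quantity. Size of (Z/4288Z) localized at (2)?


2-primary part: 4288=2^6*67
Size=2^6=64


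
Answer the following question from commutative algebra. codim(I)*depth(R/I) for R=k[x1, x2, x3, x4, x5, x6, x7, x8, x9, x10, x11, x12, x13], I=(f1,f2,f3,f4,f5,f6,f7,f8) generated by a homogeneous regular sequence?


codim=8, depth=dim(R/I)=13-8=5
Product=8*5=40


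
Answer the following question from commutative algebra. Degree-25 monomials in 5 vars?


C(d+n-1,n-1)=C(29,4)=23751


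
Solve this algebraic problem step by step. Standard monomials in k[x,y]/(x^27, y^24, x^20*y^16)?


k[x,y]/I, I = (x^27, y^24, x^20*y^16)
Rect: 27x24=648. Corner: (27-20)x(24-16)=56.
dim = 648-56 = 592


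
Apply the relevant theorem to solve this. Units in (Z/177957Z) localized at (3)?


Local ring = Z/81Z.
phi(81) = 3^3*(3-1) = 54


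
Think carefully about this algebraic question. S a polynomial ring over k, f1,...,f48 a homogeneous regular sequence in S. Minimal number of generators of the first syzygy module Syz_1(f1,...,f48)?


Regular sequence => Koszul complex is the minimal free resolution.
Syz_1 minimally generated by Koszul relations f_i*e_j - f_j*e_i (i<j): mu(Syz_1) = beta_2 = C(m,2) = m(m-1)/2
m=48
48*47/2 = 1128


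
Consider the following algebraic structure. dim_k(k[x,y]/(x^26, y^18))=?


Basis: x^i*y^j, i<26, j<18
26*18=468


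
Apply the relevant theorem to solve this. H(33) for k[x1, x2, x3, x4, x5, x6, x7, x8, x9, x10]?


C(d+n-1,n-1)=C(42,9)=445891810


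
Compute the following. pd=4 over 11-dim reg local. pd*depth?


pd+depth=11
depth=11-4=7
pd*depth=4*7=28


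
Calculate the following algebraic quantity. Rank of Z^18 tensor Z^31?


rank(M(x)N) = rank(M)*rank(N)
18*31 = 558


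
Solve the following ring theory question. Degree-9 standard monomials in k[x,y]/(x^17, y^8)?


k[x,y], I = (x^17, y^8), d = 9
Need i < 17 and d-i < 8.
Range: 2 <= i <= 9.
H(9) = 8


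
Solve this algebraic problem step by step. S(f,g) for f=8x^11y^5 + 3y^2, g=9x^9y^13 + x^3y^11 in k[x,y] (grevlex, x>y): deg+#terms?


LT(f)=8x^11y^5, LT(g)=9x^9y^13
lcm(LM)=x^11y^13
S(f,g) (scaled by 72 to clear denominators) = 9y^8*f - 8x^2*g = -8x^5y^11 + 27y^10
2 terms, deg 16.
16+2=18


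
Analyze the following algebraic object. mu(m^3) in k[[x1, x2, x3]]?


C(n+d-1,d)=C(5,3)=10


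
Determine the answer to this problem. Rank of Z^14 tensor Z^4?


rank(M(x)N) = rank(M)*rank(N)
14*4 = 56


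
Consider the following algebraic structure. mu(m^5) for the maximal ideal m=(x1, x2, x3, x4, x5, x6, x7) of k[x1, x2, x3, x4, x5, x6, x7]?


Graded Nakayama: mu(m^d) = dim_k (m^d/m^(d+1)) = #degree-5 monomials in 7 vars
C(n+d-1,d)=C(11,5)=462


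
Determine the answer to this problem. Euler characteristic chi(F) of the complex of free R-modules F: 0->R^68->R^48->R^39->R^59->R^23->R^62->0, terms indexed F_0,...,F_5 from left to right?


chi = sum (-1)^i * rank:
(-1)^0*68=68
(-1)^1*48=-48
(-1)^2*39=39
(-1)^3*59=-59
(-1)^4*23=23
(-1)^5*62=-62
chi=-39


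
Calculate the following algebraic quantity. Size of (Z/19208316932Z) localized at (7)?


7-primary part: 19208316932=7^10*68
Size=7^10=282475249


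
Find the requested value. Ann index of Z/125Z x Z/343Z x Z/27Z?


Exponent = lcm of the cyclic orders; pairwise coprime => product.
5^3*7^3*3^3=125*343*27=1157625


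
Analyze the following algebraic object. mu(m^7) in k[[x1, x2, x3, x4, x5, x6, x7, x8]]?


C(n+d-1,d)=C(14,7)=3432


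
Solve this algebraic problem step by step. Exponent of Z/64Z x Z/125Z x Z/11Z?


Exponent = lcm of the cyclic orders; pairwise coprime => product.
2^6*5^3*11^1=64*125*11=88000


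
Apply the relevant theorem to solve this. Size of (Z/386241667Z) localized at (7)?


7-primary part: 386241667=7^8*67
Size=7^8=5764801


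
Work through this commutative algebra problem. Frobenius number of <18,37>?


gcd(18,37)=1 => F=ab-a-b=18*37-18-37=666-55=611


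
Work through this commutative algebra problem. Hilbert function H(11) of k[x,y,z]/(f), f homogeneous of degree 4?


C(13,2)-C(9,2)=78-36=42


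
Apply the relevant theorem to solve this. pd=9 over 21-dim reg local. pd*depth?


pd+depth=21
depth=21-9=12
pd*depth=9*12=108


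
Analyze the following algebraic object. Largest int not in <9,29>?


gcd(9,29)=1 => F=ab-a-b=9*29-9-29=261-38=223


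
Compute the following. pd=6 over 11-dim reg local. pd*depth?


pd+depth=11
depth=11-6=5
pd*depth=6*5=30


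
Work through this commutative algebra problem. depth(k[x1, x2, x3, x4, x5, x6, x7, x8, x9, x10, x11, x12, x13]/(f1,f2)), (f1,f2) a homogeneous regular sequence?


depth(R)=13
depth(R/I)=13-2=11


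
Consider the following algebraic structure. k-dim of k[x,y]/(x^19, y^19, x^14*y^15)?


k[x,y]/I, I = (x^19, y^19, x^14*y^15)
Rect: 19x19=361. Corner: (19-14)x(19-15)=20.
dim = 361-20 = 341


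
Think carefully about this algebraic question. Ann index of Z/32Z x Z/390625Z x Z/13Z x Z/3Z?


Exponent = lcm of the cyclic orders; pairwise coprime => product.
2^5*5^8*13^1*3^1=32*390625*13*3=487500000


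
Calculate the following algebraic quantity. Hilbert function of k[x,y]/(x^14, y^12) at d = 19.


k[x,y], I = (x^14, y^12), d = 19
Need i < 14 and d-i < 12.
Range: 8 <= i <= 13.
H(19) = 6


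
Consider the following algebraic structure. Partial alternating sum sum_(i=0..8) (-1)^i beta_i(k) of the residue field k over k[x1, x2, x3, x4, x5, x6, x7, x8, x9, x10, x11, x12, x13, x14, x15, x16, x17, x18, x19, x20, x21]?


Koszul resolution: beta_i(k)=C(n,i), n=21
sum_(i=0..p) (-1)^i C(n,i) = (-1)^p C(n-1,p)
(-1)^8*C(20,8) = (-1)^8*125970 = 125970


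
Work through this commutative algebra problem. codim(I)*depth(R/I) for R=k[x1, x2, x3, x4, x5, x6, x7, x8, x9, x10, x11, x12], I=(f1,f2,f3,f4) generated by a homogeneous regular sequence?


codim=4, depth=dim(R/I)=12-4=8
Product=4*8=32


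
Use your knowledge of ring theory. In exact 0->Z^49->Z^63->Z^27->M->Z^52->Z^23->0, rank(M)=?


Alt sum=0:
(-1)^0*49 + (-1)^1*63 + (-1)^2*27 + (-1)^3*? + (-1)^4*52 + (-1)^5*23=0
rank(M)=42


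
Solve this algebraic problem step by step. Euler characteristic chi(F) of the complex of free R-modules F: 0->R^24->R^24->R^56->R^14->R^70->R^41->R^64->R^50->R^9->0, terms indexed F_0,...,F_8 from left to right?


chi = sum (-1)^i * rank:
(-1)^0*24=24
(-1)^1*24=-24
(-1)^2*56=56
(-1)^3*14=-14
(-1)^4*70=70
(-1)^5*41=-41
(-1)^6*64=64
(-1)^7*50=-50
(-1)^8*9=9
chi=94


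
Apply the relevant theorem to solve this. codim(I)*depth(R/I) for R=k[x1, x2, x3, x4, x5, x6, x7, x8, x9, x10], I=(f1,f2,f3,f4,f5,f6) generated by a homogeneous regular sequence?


codim=6, depth=dim(R/I)=10-6=4
Product=6*4=24


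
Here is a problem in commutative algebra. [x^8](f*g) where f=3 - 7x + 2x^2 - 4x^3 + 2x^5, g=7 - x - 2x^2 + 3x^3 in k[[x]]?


[x^8] = sum a_i*b_j, i+j=8
  2*3=6
Sum=6


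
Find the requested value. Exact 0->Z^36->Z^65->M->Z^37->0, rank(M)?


Alt sum=0:
(-1)^0*36 + (-1)^1*65 + (-1)^2*? + (-1)^3*37=0
rank(M)=66


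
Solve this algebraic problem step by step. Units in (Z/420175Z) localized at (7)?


Local ring = Z/16807Z.
phi(16807) = 7^4*(7-1) = 14406


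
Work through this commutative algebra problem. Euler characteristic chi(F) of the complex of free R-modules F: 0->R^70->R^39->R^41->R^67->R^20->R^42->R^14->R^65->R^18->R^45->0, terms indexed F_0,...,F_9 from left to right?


chi = sum (-1)^i * rank:
(-1)^0*70=70
(-1)^1*39=-39
(-1)^2*41=41
(-1)^3*67=-67
(-1)^4*20=20
(-1)^5*42=-42
(-1)^6*14=14
(-1)^7*65=-65
(-1)^8*18=18
(-1)^9*45=-45
chi=-95


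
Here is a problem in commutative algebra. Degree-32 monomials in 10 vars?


C(d+n-1,n-1)=C(41,9)=350343565


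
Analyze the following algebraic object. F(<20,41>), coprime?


gcd(20,41)=1 => F=ab-a-b=20*41-20-41=820-61=759


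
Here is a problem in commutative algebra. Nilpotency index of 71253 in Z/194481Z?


71253^k mod 194481:
k=1: 71253
k=2: 63504
k=3: 55566
k=4: 0
First zero at k = 4


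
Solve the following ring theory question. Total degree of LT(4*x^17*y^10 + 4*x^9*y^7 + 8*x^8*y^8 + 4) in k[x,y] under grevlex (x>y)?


LT: 4*x^17*y^10
deg_x=17, deg_y=10
Total=17+10=27


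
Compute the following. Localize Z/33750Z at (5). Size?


5-primary part: 33750=5^4*54
Size=5^4=625


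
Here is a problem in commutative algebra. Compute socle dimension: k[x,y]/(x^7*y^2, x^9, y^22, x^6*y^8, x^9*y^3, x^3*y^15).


Socle = ann(m) = span of standard monomials u with x*u, y*u in I (staircase corners).
Redundant generators: x^9*y^3
Minimal generators: x^9, x^7*y^2, x^6*y^8, x^3*y^15, y^22
Corners: x^2y^21, x^5y^14, x^6y^7, x^8y
Socle dim=4


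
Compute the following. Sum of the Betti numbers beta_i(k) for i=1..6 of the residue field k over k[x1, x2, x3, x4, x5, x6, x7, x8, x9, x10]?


Koszul resolution: beta_i(k)=C(n,i), n=10
C(10,1)=10, C(10,2)=45, C(10,3)=120, C(10,4)=210, C(10,5)=252, C(10,6)=210
Sum=847


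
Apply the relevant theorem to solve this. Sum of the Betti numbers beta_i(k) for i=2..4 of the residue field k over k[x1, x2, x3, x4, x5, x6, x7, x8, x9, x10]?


Koszul resolution: beta_i(k)=C(n,i), n=10
C(10,2)=45, C(10,3)=120, C(10,4)=210
Sum=375


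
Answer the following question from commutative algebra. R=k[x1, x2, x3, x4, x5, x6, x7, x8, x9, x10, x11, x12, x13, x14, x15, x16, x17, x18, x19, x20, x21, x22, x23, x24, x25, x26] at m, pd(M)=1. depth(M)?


pd+depth=depth(R)=26
depth=26-1=25


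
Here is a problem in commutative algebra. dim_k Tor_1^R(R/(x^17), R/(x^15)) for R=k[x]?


Tor_1(R/I,R/J)=(I cap J)/IJ=(x^17)/(x^32)
dim=32-17=min(17,15)=15


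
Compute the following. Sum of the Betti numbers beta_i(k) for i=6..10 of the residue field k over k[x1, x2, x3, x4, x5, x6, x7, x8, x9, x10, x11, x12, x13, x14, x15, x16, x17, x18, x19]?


Koszul resolution: beta_i(k)=C(n,i), n=19
C(19,6)=27132, C(19,7)=50388, C(19,8)=75582, C(19,9)=92378, C(19,10)=92378
Sum=337858


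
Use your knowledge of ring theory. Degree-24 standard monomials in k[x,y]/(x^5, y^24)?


k[x,y], I = (x^5, y^24), d = 24
Need i < 5 and d-i < 24.
Range: 1 <= i <= 4.
H(24) = 4


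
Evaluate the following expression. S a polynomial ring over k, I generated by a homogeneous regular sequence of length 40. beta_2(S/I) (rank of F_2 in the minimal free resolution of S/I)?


Regular sequence => Koszul complex is the minimal free resolution.
Syz_1 minimally generated by Koszul relations f_i*e_j - f_j*e_i (i<j): mu(Syz_1) = beta_2 = C(m,2) = m(m-1)/2
m=40
40*39/2 = 780


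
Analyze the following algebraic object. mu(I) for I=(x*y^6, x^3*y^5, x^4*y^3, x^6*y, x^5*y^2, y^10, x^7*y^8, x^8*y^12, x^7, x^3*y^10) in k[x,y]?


Remove redundant (divisible by others).
x^3*y^10 redundant.
x^8*y^12 redundant.
x^7*y^8 redundant.
Min: x^7, x^6*y, x^5*y^2, x^4*y^3, x^3*y^5, x*y^6, y^10
Count=7


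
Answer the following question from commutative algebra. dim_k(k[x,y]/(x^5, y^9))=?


Basis: x^i*y^j, i<5, j<9
5*9=45


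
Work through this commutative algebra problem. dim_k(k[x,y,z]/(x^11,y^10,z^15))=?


Basis: x^iy^jz^k, i<11,j<10,k<15
11*10*15=1650


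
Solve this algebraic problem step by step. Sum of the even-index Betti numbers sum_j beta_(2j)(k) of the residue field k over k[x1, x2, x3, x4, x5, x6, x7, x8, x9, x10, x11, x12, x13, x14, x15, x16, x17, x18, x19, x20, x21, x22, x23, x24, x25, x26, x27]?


Koszul resolution: beta_i(k)=C(n,i), n=27
sum_even C(27,i) = 2^(n-1) = 2^26 = 67108864


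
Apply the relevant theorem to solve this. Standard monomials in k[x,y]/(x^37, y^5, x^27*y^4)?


k[x,y]/I, I = (x^37, y^5, x^27*y^4)
Rect: 37x5=185. Corner: (37-27)x(5-4)=10.
dim = 185-10 = 175


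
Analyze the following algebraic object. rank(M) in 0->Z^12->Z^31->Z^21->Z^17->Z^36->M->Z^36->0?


Alt sum=0:
(-1)^0*12 + (-1)^1*31 + (-1)^2*21 + (-1)^3*17 + (-1)^4*36 + (-1)^5*? + (-1)^6*36=0
rank(M)=57


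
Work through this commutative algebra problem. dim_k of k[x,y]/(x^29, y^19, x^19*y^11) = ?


k[x,y]/I, I = (x^29, y^19, x^19*y^11)
Rect: 29x19=551. Corner: (29-19)x(19-11)=80.
dim = 551-80 = 471


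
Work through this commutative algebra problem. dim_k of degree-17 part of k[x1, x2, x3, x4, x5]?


C(d+n-1,n-1)=C(21,4)=5985


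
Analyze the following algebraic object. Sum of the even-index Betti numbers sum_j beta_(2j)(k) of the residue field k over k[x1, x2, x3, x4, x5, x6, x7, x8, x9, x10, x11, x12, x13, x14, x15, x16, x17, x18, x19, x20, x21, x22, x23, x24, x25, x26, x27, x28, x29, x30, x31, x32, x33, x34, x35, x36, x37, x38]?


Koszul resolution: beta_i(k)=C(n,i), n=38
sum_even C(38,i) = 2^(n-1) = 2^37 = 137438953472


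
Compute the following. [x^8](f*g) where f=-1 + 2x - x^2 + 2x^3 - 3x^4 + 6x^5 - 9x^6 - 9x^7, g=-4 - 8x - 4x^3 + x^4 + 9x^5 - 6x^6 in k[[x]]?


[x^8] = sum a_i*b_j, i+j=8
  -1*-6=6
  2*9=18
  -3*1=-3
  6*-4=-24
  -9*-8=72
Sum=69


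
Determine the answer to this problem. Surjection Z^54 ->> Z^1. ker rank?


rank(ker) = 54-1 = 53


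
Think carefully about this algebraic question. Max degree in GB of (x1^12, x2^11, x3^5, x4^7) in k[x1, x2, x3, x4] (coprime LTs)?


Pure powers, coprime LTs => already GB.
Degrees: 12, 11, 5, 7
Max=12


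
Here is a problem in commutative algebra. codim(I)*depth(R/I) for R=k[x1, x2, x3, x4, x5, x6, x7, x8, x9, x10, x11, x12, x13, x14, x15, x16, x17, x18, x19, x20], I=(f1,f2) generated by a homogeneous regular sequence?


codim=2, depth=dim(R/I)=20-2=18
Product=2*18=36


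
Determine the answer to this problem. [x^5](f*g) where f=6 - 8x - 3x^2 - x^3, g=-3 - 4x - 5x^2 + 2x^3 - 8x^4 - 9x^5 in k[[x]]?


[x^5] = sum a_i*b_j, i+j=5
  6*-9=-54
  -8*-8=64
  -3*2=-6
  -1*-5=5
Sum=9


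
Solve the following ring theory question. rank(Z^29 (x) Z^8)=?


rank(M(x)N) = rank(M)*rank(N)
29*8 = 232


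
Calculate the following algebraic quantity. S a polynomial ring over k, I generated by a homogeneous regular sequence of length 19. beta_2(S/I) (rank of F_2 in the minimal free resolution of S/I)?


Regular sequence => Koszul complex is the minimal free resolution.
Syz_1 minimally generated by Koszul relations f_i*e_j - f_j*e_i (i<j): mu(Syz_1) = beta_2 = C(m,2) = m(m-1)/2
m=19
19*18/2 = 171


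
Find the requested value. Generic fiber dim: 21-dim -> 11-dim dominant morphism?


dim(fiber)=dim(X)-dim(Y)=21-11=10


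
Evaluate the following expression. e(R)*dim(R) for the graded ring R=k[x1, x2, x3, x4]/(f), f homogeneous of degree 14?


e(R)=deg(f)=14, dim(R)=4-1=3
e*dim=14*3=42


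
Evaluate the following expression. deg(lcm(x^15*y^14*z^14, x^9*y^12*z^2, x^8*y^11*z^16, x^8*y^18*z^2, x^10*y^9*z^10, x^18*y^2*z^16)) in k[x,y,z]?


lcm = componentwise max:
x: max(15,9,8,8,10,18)=18
y: max(14,12,11,18,9,2)=18
z: max(14,2,16,2,10,16)=16
Total=18+18+16=52


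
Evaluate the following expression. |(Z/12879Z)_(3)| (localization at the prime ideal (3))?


3-primary part: 12879=3^5*53
Size=3^5=243


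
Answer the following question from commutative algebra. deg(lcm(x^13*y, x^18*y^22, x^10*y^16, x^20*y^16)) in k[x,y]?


lcm = componentwise max:
x: max(13,18,10,20)=20
y: max(1,22,16,16)=22
Total=20+22=42


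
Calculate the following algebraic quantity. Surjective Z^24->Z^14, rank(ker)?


rank(ker) = 24-14 = 10


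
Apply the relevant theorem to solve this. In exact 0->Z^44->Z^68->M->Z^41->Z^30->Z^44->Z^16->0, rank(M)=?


Alt sum=0:
(-1)^0*44 + (-1)^1*68 + (-1)^2*? + (-1)^3*41 + (-1)^4*30 + (-1)^5*44 + (-1)^6*16=0
rank(M)=63


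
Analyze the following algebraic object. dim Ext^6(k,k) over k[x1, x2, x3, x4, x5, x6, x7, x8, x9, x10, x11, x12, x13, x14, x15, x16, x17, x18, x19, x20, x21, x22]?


C(n,i)=C(22,6)=74613


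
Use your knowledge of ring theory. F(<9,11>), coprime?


gcd(9,11)=1 => F=ab-a-b=9*11-9-11=99-20=79


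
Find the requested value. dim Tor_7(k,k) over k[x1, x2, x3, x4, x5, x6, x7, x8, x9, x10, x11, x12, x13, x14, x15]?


Koszul: C(n,i)=C(15,7)=6435


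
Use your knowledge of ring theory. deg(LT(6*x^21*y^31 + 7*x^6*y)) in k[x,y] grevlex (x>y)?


LT: 6*x^21*y^31
deg_x=21, deg_y=31
Total=21+31=52


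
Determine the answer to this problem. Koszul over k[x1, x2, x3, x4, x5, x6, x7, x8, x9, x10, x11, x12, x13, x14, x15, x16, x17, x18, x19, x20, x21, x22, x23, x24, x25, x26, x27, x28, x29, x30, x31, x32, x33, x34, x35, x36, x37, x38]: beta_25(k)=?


C(n,i)=C(38,25)=5414950296


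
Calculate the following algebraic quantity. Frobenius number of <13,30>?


gcd(13,30)=1 => F=ab-a-b=13*30-13-30=390-43=347


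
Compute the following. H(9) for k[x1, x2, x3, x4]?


C(d+n-1,n-1)=C(12,3)=220


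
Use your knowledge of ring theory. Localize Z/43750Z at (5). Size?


5-primary part: 43750=5^5*14
Size=5^5=3125


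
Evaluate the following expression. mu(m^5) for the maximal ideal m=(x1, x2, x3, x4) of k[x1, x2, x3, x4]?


Graded Nakayama: mu(m^d) = dim_k (m^d/m^(d+1)) = #degree-5 monomials in 4 vars
C(n+d-1,d)=C(8,5)=56


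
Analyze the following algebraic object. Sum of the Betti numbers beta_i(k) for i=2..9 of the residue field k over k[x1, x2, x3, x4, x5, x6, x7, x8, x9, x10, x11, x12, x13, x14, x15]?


Koszul resolution: beta_i(k)=C(n,i), n=15
C(15,2)=105, C(15,3)=455, C(15,4)=1365, C(15,5)=3003, C(15,6)=5005, C(15,7)=6435, C(15,8)=6435, C(15,9)=5005
Sum=27808


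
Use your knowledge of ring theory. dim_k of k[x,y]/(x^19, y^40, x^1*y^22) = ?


k[x,y]/I, I = (x^19, y^40, x^1*y^22)
Rect: 19x40=760. Corner: (19-1)x(40-22)=324.
dim = 760-324 = 436


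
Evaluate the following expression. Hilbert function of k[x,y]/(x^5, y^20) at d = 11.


k[x,y], I = (x^5, y^20), d = 11
Need i < 5 and d-i < 20.
Range: 0 <= i <= 4.
H(11) = 5


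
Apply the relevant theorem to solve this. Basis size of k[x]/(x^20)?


Basis: 1,x,...,x^19
dim=20


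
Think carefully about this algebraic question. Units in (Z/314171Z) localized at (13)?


Local ring = Z/28561Z.
phi(28561) = 13^3*(13-1) = 26364


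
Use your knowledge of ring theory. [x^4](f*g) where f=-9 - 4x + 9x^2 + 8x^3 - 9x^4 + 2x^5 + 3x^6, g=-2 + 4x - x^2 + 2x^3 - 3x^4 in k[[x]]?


[x^4] = sum a_i*b_j, i+j=4
  -9*-3=27
  -4*2=-8
  9*-1=-9
  8*4=32
  -9*-2=18
Sum=60


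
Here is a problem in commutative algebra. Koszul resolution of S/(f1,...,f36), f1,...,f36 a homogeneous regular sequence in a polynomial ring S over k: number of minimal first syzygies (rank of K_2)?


Regular sequence => Koszul complex is the minimal free resolution.
Syz_1 minimally generated by Koszul relations f_i*e_j - f_j*e_i (i<j): mu(Syz_1) = beta_2 = C(m,2) = m(m-1)/2
m=36
36*35/2 = 630


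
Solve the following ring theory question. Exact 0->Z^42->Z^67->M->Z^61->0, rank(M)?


Alt sum=0:
(-1)^0*42 + (-1)^1*67 + (-1)^2*? + (-1)^3*61=0
rank(M)=86


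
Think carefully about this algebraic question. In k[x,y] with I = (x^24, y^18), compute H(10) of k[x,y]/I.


k[x,y], I = (x^24, y^18), d = 10
Need i < 24 and d-i < 18.
Range: 0 <= i <= 10.
H(10) = 11


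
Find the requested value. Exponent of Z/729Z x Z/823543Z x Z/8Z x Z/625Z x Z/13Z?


Exponent = lcm of the cyclic orders; pairwise coprime => product.
3^6*7^7*2^3*5^4*13^1=729*823543*8*625*13=39023585055000


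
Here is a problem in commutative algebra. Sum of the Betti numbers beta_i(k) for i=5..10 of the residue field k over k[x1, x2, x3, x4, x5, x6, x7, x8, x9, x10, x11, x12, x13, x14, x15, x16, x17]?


Koszul resolution: beta_i(k)=C(n,i), n=17
C(17,5)=6188, C(17,6)=12376, C(17,7)=19448, C(17,8)=24310, C(17,9)=24310, C(17,10)=19448
Sum=106080


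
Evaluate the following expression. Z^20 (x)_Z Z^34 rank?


rank(M(x)N) = rank(M)*rank(N)
20*34 = 680


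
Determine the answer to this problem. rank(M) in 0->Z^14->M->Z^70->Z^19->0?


Alt sum=0:
(-1)^0*14 + (-1)^1*? + (-1)^2*70 + (-1)^3*19=0
rank(M)=65


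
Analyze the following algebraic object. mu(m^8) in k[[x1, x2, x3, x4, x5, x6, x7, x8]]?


C(n+d-1,d)=C(15,8)=6435


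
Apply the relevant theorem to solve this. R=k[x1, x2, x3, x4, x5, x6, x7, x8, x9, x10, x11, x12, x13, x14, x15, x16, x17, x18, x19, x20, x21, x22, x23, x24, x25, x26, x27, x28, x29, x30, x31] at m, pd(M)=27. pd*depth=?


pd+depth=31
depth=31-27=4
pd*depth=27*4=108


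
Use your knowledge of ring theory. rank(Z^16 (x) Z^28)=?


rank(M(x)N) = rank(M)*rank(N)
16*28 = 448


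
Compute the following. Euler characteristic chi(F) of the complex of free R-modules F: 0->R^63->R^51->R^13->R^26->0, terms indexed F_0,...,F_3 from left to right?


chi = sum (-1)^i * rank:
(-1)^0*63=63
(-1)^1*51=-51
(-1)^2*13=13
(-1)^3*26=-26
chi=-1


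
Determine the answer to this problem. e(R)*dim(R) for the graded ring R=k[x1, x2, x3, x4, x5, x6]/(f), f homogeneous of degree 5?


e(R)=deg(f)=5, dim(R)=6-1=5
e*dim=5*5=25


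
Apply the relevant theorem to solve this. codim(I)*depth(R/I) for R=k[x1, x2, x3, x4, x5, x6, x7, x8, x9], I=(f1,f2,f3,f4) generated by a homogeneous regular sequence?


codim=4, depth=dim(R/I)=9-4=5
Product=4*5=20


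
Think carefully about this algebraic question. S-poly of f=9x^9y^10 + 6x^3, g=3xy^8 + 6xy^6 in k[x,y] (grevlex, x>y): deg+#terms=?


LT(f)=9x^9y^10, LT(g)=3xy^8
lcm(LM)=x^9y^10
S(f,g) (scaled by 27 to clear denominators) = 3*f - 9x^8y^2*g = -54x^9y^8 + 18x^3
2 terms, deg 17.
17+2=19


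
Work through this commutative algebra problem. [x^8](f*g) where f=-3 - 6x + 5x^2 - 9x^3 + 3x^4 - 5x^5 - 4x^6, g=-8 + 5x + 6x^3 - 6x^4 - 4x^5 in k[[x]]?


[x^8] = sum a_i*b_j, i+j=8
  -9*-4=36
  3*-6=-18
  -5*6=-30
Sum=-12


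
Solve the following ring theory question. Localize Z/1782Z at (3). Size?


3-primary part: 1782=3^4*22
Size=3^4=81


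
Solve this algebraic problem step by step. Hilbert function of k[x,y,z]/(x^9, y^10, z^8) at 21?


Need i<9, j<10, k<8 with i+j+k=21.
For each i, j ranges over max(0,21-i-7)..min(9,21-i):
  i=0: j in [14,9] -> 0
  i=1: j in [13,9] -> 0
  i=2: j in [12,9] -> 0
  i=3: j in [11,9] -> 0
  i=4: j in [10,9] -> 0
  i=5: j in [9,9] -> 1
  i=6: j in [8,9] -> 2
  i=7: j in [7,9] -> 3
  i=8: j in [6,9] -> 4
H(21) = 0+0+0+0+0+1+2+3+4 = 10


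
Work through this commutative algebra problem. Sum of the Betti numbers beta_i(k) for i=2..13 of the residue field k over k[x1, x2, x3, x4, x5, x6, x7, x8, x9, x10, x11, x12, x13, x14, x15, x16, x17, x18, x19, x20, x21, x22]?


Koszul resolution: beta_i(k)=C(n,i), n=22
C(22,2)=231, C(22,3)=1540, C(22,4)=7315, C(22,5)=26334, C(22,6)=74613, C(22,7)=170544, C(22,8)=319770, C(22,9)=497420, C(22,10)=646646, C(22,11)=705432, C(22,12)=646646, C(22,13)=497420
Sum=3593911


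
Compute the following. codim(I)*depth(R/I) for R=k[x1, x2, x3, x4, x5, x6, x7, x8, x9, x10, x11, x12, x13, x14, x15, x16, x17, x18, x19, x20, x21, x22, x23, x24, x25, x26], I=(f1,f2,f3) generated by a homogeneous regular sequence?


codim=3, depth=dim(R/I)=26-3=23
Product=3*23=69


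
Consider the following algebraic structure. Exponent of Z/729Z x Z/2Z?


Exponent = lcm of the cyclic orders; pairwise coprime => product.
3^6*2^1=729*2=1458


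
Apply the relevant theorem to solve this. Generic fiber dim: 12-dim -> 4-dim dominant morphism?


dim(fiber)=dim(X)-dim(Y)=12-4=8


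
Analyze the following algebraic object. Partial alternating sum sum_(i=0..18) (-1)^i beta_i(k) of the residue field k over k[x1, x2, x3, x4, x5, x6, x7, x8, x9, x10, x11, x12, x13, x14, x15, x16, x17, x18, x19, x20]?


Koszul resolution: beta_i(k)=C(n,i), n=20
sum_(i=0..p) (-1)^i C(n,i) = (-1)^p C(n-1,p)
(-1)^18*C(19,18) = (-1)^18*19 = 19


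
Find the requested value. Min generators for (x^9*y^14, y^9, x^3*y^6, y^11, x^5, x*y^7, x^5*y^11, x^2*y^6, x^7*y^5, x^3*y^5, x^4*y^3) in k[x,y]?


Remove redundant (divisible by others).
x^7*y^5 redundant.
y^11 redundant.
x^9*y^14 redundant.
x^3*y^6 redundant.
x^5*y^11 redundant.
Min: x^5, x^4*y^3, x^3*y^5, x^2*y^6, x*y^7, y^9
Count=6


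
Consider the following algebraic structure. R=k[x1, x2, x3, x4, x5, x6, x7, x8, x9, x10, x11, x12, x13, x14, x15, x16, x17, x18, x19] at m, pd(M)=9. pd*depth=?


pd+depth=19
depth=19-9=10
pd*depth=9*10=90


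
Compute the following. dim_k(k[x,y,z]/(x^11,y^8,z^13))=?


Basis: x^iy^jz^k, i<11,j<8,k<13
11*8*13=1144


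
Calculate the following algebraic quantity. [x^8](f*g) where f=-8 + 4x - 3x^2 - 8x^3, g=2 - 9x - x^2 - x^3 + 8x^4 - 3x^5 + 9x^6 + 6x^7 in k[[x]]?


[x^8] = sum a_i*b_j, i+j=8
  4*6=24
  -3*9=-27
  -8*-3=24
Sum=21


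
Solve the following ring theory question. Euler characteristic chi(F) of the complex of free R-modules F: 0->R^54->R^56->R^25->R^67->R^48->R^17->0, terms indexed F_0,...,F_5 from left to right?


chi = sum (-1)^i * rank:
(-1)^0*54=54
(-1)^1*56=-56
(-1)^2*25=25
(-1)^3*67=-67
(-1)^4*48=48
(-1)^5*17=-17
chi=-13


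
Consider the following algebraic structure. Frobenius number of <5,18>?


gcd(5,18)=1 => F=ab-a-b=5*18-5-18=90-23=67


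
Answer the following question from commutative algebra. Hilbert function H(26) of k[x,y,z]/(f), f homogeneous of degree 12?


C(28,2)-C(16,2)=378-120=258


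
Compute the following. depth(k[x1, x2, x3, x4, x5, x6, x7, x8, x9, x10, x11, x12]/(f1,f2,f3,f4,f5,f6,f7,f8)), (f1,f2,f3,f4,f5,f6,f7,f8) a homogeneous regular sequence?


depth(R)=12
depth(R/I)=12-8=4


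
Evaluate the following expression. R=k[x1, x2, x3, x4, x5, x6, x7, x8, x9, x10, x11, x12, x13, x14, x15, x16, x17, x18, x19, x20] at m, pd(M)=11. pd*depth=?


pd+depth=20
depth=20-11=9
pd*depth=11*9=99


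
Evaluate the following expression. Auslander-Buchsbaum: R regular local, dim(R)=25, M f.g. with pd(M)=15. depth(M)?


pd+depth=depth(R)=25
depth=25-15=10


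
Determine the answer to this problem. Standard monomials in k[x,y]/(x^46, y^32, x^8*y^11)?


k[x,y]/I, I = (x^46, y^32, x^8*y^11)
Rect: 46x32=1472. Corner: (46-8)x(32-11)=798.
dim = 1472-798 = 674


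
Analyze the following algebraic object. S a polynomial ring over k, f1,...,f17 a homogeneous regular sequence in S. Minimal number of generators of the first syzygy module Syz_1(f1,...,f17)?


Regular sequence => Koszul complex is the minimal free resolution.
Syz_1 minimally generated by Koszul relations f_i*e_j - f_j*e_i (i<j): mu(Syz_1) = beta_2 = C(m,2) = m(m-1)/2
m=17
17*16/2 = 136


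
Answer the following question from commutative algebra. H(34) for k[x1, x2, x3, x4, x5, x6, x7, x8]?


C(d+n-1,n-1)=C(41,7)=22481940


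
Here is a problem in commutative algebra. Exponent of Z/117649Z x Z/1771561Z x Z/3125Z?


Exponent = lcm of the cyclic orders; pairwise coprime => product.
7^6*11^6*5^5=117649*1771561*3125=651319937778125


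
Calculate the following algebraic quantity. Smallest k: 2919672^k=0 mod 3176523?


2919672^k mod 3176523:
k=1: 2919672
k=2: 2406537
k=3: 1352106
k=4: 2657907
k=5: 2722734
k=6: 0
First zero at k = 6


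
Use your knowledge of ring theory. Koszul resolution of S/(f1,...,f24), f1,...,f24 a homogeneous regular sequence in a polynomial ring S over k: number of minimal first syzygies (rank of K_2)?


Regular sequence => Koszul complex is the minimal free resolution.
Syz_1 minimally generated by Koszul relations f_i*e_j - f_j*e_i (i<j): mu(Syz_1) = beta_2 = C(m,2) = m(m-1)/2
m=24
24*23/2 = 276


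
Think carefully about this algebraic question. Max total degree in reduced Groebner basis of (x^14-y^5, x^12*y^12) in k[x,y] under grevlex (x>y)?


LT(f1)=x^14, LT(f2)=x^12y^12, lcm=x^14y^12
S(f1,f2) = y^12*f1 - x^2*f2 = -y^17
Reduced GB = {f1, f2, y^17}; degrees 14, 24, 17
Max = 24


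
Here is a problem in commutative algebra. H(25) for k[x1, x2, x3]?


C(d+n-1,n-1)=C(27,2)=351


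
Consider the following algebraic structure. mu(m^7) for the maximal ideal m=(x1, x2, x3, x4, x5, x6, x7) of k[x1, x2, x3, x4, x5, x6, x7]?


Graded Nakayama: mu(m^d) = dim_k (m^d/m^(d+1)) = #degree-7 monomials in 7 vars
C(n+d-1,d)=C(13,7)=1716


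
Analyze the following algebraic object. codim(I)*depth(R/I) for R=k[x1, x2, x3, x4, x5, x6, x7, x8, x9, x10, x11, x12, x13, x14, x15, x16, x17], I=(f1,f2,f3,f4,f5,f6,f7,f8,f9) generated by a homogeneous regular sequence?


codim=9, depth=dim(R/I)=17-9=8
Product=9*8=72


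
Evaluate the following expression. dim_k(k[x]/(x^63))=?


Basis: 1,x,...,x^62
dim=63


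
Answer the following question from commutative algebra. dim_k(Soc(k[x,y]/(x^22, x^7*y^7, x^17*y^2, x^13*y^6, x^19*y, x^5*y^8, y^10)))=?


Socle = ann(m) = span of standard monomials u with x*u, y*u in I (staircase corners).
Minimal generators: x^22, x^19*y, x^17*y^2, x^13*y^6, x^7*y^7, x^5*y^8, y^10
Corners: x^4y^9, x^6y^7, x^12y^6, x^16y^5, x^18y, x^21
Socle dim=6


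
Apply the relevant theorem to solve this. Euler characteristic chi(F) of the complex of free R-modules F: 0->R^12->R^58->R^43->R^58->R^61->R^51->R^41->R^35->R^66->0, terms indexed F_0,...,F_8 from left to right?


chi = sum (-1)^i * rank:
(-1)^0*12=12
(-1)^1*58=-58
(-1)^2*43=43
(-1)^3*58=-58
(-1)^4*61=61
(-1)^5*51=-51
(-1)^6*41=41
(-1)^7*35=-35
(-1)^8*66=66
chi=21


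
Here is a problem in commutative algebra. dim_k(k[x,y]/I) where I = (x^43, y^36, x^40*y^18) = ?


k[x,y]/I, I = (x^43, y^36, x^40*y^18)
Rect: 43x36=1548. Corner: (43-40)x(36-18)=54.
dim = 1548-54 = 1494


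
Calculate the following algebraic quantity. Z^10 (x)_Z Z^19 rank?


rank(M(x)N) = rank(M)*rank(N)
10*19 = 190


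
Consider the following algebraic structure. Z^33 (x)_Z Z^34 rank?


rank(M(x)N) = rank(M)*rank(N)
33*34 = 1122


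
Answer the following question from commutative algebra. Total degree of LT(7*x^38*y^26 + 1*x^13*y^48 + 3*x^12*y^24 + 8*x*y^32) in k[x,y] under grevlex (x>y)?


LT: 7*x^38*y^26
deg_x=38, deg_y=26
Total=38+26=64


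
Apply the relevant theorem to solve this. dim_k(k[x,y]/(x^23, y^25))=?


Basis: x^i*y^j, i<23, j<25
23*25=575


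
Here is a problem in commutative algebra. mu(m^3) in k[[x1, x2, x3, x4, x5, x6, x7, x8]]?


C(n+d-1,d)=C(10,3)=120


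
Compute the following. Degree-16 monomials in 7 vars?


C(d+n-1,n-1)=C(22,6)=74613


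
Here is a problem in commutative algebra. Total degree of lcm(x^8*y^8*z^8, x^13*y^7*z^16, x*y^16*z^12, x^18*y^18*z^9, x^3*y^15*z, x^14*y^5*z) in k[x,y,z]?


lcm = componentwise max:
x: max(8,13,1,18,3,14)=18
y: max(8,7,16,18,15,5)=18
z: max(8,16,12,9,1,1)=16
Total=18+18+16=52


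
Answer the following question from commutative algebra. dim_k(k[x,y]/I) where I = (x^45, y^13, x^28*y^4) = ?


k[x,y]/I, I = (x^45, y^13, x^28*y^4)
Rect: 45x13=585. Corner: (45-28)x(13-4)=153.
dim = 585-153 = 432


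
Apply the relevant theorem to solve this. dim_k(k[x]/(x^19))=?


Basis: 1,x,...,x^18
dim=19


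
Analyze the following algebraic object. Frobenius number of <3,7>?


gcd(3,7)=1 => F=ab-a-b=3*7-3-7=21-10=11


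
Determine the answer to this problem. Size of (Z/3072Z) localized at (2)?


2-primary part: 3072=2^10*3
Size=2^10=1024


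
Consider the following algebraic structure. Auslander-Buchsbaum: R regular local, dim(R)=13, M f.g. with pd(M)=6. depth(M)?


pd+depth=depth(R)=13
depth=13-6=7


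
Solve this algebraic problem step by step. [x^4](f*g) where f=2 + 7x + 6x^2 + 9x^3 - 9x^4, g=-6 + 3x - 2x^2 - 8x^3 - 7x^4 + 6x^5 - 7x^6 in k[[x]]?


[x^4] = sum a_i*b_j, i+j=4
  2*-7=-14
  7*-8=-56
  6*-2=-12
  9*3=27
  -9*-6=54
Sum=-1


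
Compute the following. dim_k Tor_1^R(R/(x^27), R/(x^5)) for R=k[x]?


Tor_1(R/I,R/J)=(I cap J)/IJ=(x^27)/(x^32)
dim=32-27=min(27,5)=5


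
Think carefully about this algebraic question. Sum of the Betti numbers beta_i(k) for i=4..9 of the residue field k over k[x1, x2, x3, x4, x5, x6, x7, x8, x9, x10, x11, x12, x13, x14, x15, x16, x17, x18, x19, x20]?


Koszul resolution: beta_i(k)=C(n,i), n=20
C(20,4)=4845, C(20,5)=15504, C(20,6)=38760, C(20,7)=77520, C(20,8)=125970, C(20,9)=167960
Sum=430559


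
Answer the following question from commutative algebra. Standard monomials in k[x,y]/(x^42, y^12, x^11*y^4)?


k[x,y]/I, I = (x^42, y^12, x^11*y^4)
Rect: 42x12=504. Corner: (42-11)x(12-4)=248.
dim = 504-248 = 256


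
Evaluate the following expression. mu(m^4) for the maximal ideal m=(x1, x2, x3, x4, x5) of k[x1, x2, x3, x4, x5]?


Graded Nakayama: mu(m^d) = dim_k (m^d/m^(d+1)) = #degree-4 monomials in 5 vars
C(n+d-1,d)=C(8,4)=70


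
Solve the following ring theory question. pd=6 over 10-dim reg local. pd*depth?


pd+depth=10
depth=10-6=4
pd*depth=6*4=24


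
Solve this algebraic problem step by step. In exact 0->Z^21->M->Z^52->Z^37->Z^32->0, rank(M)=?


Alt sum=0:
(-1)^0*21 + (-1)^1*? + (-1)^2*52 + (-1)^3*37 + (-1)^4*32=0
rank(M)=68


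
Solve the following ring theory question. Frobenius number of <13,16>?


gcd(13,16)=1 => F=ab-a-b=13*16-13-16=208-29=179


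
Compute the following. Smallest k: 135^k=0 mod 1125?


135^k mod 1125:
k=1: 135
k=2: 225
k=3: 0
First zero at k = 3


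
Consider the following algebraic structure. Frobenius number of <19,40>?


gcd(19,40)=1 => F=ab-a-b=19*40-19-40=760-59=701


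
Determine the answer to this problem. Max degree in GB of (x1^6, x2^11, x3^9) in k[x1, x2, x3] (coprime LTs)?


Pure powers, coprime LTs => already GB.
Degrees: 6, 11, 9
Max=11


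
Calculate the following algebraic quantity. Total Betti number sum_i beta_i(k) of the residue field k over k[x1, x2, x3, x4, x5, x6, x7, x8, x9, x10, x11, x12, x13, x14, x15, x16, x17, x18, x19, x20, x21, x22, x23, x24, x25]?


Koszul resolution: beta_i(k)=C(n,i), n=25
sum_i C(25,i) = 2^25 = 33554432


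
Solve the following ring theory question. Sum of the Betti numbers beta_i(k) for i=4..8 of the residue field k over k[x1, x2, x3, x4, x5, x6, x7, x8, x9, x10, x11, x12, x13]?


Koszul resolution: beta_i(k)=C(n,i), n=13
C(13,4)=715, C(13,5)=1287, C(13,6)=1716, C(13,7)=1716, C(13,8)=1287
Sum=6721


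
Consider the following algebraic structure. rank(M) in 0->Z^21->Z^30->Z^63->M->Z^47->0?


Alt sum=0:
(-1)^0*21 + (-1)^1*30 + (-1)^2*63 + (-1)^3*? + (-1)^4*47=0
rank(M)=101


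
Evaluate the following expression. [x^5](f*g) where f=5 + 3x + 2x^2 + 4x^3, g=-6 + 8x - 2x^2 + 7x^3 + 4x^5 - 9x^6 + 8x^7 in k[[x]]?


[x^5] = sum a_i*b_j, i+j=5
  5*4=20
  2*7=14
  4*-2=-8
Sum=26


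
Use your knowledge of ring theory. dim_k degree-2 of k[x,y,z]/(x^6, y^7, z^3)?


Need i<6, j<7, k<3 with i+j+k=2.
For each i, j ranges over max(0,2-i-2)..min(6,2-i):
  i=0: j in [0,2] -> 3
  i=1: j in [0,1] -> 2
  i=2: j in [0,0] -> 1
H(2) = 3+2+1 = 6


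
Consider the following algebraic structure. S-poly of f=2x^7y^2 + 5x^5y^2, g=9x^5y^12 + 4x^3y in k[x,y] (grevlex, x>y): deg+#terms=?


LT(f)=2x^7y^2, LT(g)=9x^5y^12
lcm(LM)=x^7y^12
S(f,g) (scaled by 18 to clear denominators) = 9y^10*f - 2x^2*g = 45x^5y^12 - 8x^5y
2 terms, deg 17.
17+2=19


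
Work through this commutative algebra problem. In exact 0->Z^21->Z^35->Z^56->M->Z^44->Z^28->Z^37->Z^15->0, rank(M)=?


Alt sum=0:
(-1)^0*21 + (-1)^1*35 + (-1)^2*56 + (-1)^3*? + (-1)^4*44 + (-1)^5*28 + (-1)^6*37 + (-1)^7*15=0
rank(M)=80


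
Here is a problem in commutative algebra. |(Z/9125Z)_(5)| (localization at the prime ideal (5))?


5-primary part: 9125=5^3*73
Size=5^3=125


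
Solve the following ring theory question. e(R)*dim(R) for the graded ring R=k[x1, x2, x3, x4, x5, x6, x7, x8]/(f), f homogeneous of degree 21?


e(R)=deg(f)=21, dim(R)=8-1=7
e*dim=21*7=147


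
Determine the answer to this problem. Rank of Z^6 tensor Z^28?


rank(M(x)N) = rank(M)*rank(N)
6*28 = 168


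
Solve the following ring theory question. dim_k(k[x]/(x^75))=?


Basis: 1,x,...,x^74
dim=75


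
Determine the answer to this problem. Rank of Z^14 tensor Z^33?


rank(M(x)N) = rank(M)*rank(N)
14*33 = 462


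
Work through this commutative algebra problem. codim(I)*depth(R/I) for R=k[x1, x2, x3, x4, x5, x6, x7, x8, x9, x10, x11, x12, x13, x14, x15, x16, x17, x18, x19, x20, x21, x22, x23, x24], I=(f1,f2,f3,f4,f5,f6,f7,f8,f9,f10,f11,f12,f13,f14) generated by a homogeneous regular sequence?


codim=14, depth=dim(R/I)=24-14=10
Product=14*10=140


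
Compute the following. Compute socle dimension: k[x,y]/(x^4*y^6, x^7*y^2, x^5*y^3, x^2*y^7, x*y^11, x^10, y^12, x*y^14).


Socle = ann(m) = span of standard monomials u with x*u, y*u in I (staircase corners).
Redundant generators: x*y^14
Minimal generators: x^10, x^7*y^2, x^5*y^3, x^4*y^6, x^2*y^7, x*y^11, y^12
Corners: y^11, xy^10, x^3y^6, x^4y^5, x^6y^2, x^9y
Socle dim=6


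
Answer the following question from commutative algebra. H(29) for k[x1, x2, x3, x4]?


C(d+n-1,n-1)=C(32,3)=4960


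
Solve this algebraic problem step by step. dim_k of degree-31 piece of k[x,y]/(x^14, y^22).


k[x,y], I = (x^14, y^22), d = 31
Need i < 14 and d-i < 22.
Range: 10 <= i <= 13.
H(31) = 4


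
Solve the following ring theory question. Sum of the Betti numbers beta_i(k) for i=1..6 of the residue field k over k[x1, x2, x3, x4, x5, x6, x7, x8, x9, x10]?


Koszul resolution: beta_i(k)=C(n,i), n=10
C(10,1)=10, C(10,2)=45, C(10,3)=120, C(10,4)=210, C(10,5)=252, C(10,6)=210
Sum=847


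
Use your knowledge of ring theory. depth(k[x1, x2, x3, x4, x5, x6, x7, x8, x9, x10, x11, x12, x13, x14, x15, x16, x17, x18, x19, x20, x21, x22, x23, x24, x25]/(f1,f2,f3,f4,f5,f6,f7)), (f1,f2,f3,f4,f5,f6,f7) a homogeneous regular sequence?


depth(R)=25
depth(R/I)=25-7=18


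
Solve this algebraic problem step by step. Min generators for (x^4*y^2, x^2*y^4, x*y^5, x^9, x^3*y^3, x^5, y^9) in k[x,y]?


Remove redundant (divisible by others).
x^9 redundant.
Min: x^5, x^4*y^2, x^3*y^3, x^2*y^4, x*y^5, y^9
Count=6


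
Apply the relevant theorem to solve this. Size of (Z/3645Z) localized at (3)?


3-primary part: 3645=3^6*5
Size=3^6=729


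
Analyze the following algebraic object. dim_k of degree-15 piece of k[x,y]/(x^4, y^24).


k[x,y], I = (x^4, y^24), d = 15
Need i < 4 and d-i < 24.
Range: 0 <= i <= 3.
H(15) = 4


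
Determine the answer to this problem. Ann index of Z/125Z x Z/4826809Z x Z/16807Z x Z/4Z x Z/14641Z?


Exponent = lcm of the cyclic orders; pairwise coprime => product.
5^3*13^6*7^5*2^2*11^4=125*4826809*16807*4*14641=593869551366591500


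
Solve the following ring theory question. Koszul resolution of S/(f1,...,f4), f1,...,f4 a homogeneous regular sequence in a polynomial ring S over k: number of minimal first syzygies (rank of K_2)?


Regular sequence => Koszul complex is the minimal free resolution.
Syz_1 minimally generated by Koszul relations f_i*e_j - f_j*e_i (i<j): mu(Syz_1) = beta_2 = C(m,2) = m(m-1)/2
m=4
4*3/2 = 6


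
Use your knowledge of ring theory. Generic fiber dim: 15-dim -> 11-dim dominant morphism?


dim(fiber)=dim(X)-dim(Y)=15-11=4


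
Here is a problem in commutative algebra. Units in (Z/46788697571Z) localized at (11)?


Local ring = Z/19487171Z.
phi(19487171) = 11^6*(11-1) = 17715610


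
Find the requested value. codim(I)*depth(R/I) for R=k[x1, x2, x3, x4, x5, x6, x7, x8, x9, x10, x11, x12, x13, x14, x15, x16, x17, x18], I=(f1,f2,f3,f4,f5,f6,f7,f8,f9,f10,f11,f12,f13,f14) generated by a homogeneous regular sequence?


codim=14, depth=dim(R/I)=18-14=4
Product=14*4=56


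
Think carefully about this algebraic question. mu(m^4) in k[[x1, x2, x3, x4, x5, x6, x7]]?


C(n+d-1,d)=C(10,4)=210


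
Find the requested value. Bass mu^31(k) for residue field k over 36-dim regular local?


C(n,i)=C(36,31)=376992


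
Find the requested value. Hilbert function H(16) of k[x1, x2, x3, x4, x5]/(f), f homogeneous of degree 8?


C(20,4)-C(12,4)=4845-495=4350


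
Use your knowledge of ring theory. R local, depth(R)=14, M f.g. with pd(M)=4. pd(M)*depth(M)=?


pd+depth=14
depth=14-4=10
pd*depth=4*10=40
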